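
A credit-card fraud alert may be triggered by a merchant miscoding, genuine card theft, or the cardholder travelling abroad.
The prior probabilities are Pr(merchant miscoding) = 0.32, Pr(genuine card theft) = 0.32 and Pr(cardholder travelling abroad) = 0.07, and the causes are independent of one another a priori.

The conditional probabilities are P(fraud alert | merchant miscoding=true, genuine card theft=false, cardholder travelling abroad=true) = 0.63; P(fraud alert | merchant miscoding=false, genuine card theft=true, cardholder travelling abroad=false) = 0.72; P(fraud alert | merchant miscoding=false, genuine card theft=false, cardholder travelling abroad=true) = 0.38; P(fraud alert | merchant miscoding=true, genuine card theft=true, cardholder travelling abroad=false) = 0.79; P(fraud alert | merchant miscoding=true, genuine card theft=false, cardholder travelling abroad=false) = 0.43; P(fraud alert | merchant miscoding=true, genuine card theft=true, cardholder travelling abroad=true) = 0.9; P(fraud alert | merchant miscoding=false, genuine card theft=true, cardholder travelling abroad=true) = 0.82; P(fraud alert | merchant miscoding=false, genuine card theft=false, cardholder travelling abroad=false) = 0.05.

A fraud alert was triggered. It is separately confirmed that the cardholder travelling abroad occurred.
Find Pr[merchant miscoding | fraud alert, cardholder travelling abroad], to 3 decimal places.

P(fraud alert | cardholder travelling abroad) = 0.38*0.68*0.68 + 0.82*0.68*0.32 + 0.63*0.32*0.68 + 0.9*0.32*0.32 = 0.175712 + 0.178432 + 0.137088 + 0.092160 = 0.583392
The merchant miscoding-present share is 0.137088 + 0.092160 = 0.229248.
P(merchant miscoding | fraud alert, cardholder travelling abroad) = 0.229248 / 0.583392 ≈ 0.393

Pr[merchant miscoding | fraud alert, cardholder travelling abroad] ≈ 0.393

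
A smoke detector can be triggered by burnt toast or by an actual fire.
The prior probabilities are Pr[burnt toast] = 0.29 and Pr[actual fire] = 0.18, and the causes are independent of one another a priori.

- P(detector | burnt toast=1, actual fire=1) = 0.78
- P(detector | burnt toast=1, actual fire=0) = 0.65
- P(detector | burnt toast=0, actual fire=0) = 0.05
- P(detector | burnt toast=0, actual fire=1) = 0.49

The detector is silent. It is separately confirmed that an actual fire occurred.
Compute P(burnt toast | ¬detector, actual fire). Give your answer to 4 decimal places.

Numerator (weight on configurations with burnt toast): 0.22*0.29 = 0.063800
The normalizing constant is 0.51*0.71 + 0.22*0.29 = 0.425900
P(burnt toast | ¬detector, actual fire) = 0.063800/0.425900 ≈ 0.1498

P(burnt toast | ¬detector, actual fire) ≈ 0.1498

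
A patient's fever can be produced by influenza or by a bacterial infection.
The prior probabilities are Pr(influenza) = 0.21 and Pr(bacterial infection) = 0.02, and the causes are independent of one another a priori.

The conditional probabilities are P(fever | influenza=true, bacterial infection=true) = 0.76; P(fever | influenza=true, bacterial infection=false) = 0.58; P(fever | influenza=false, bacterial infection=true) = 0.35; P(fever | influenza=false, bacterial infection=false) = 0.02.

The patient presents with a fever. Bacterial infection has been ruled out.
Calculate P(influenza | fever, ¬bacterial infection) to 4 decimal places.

P(influenza | fever, ¬bacterial infection) ≈ 0.8852

By total probability over both values of influenza:
  P(fever | ¬bacterial infection) = 0.02*0.79 + 0.58*0.21
        = 0.015800 + 0.121800 = 0.137600
Keeping only the influenza-present terms gives 0.121800, so
  P(influenza | fever, ¬bacterial infection) = 0.121800 / 0.137600 ≈ 0.8852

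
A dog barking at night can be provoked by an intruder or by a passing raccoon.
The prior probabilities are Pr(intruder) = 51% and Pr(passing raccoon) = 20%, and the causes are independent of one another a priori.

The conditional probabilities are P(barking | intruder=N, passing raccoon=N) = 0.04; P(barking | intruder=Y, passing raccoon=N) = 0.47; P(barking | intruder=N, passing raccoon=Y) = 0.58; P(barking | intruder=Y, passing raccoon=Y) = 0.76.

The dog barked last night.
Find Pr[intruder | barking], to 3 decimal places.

For the numerator, keep only intruder=true terms: 0.191760 + 0.077520 = 0.269280
The normalizing constant is 0.04×0.49×0.8 + 0.58×0.49×0.2 + 0.47×0.51×0.8 + 0.76×0.51×0.2 = 0.341800
Posterior = 0.269280 / 0.341800 ≈ 0.788

Pr[intruder | barking] ≈ 0.788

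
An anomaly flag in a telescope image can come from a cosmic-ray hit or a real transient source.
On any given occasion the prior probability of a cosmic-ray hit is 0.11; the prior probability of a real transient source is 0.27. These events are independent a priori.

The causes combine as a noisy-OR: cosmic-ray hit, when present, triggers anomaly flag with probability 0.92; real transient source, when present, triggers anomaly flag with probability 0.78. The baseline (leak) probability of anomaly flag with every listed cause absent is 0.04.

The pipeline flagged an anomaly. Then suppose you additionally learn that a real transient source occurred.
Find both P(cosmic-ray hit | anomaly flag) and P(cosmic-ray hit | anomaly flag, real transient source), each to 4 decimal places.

Under noisy-OR, P(anomaly flag | causes) = 1 − (1−0.04)·∏(1−qᵢ) over the active causes.
For the numerator, keep only cosmic-ray hit=true terms: 0.074133 + 0.029198 = 0.103331
Denominator P(anomaly flag): 0.04×0.89×0.73 + 0.7888×0.89×0.27 + 0.9232×0.11×0.73 + 0.983104×0.11×0.27 = 0.318868
P(cosmic-ray hit | anomaly flag) = 0.103331/0.318868 ≈ 0.3241

With the extra evidence:
Enumerate both values of cosmic-ray hit and weight by the priors:
  P(anomaly flag | real transient source) = 0.7888*0.89 + 0.983104*0.11
        = 0.702032 + 0.108141 = 0.810173
Keeping only the cosmic-ray hit-present terms gives 0.108141, so
  P(cosmic-ray hit | anomaly flag, real transient source) = 0.108141 / 0.810173 ≈ 0.1335
This is intercausal reasoning (explaining away): once real transient source accounts for the anomaly flag, cosmic-ray hit becomes less likely.

P(cosmic-ray hit | anomaly flag) ≈ 0.3241; P(cosmic-ray hit | anomaly flag, real transient source) ≈ 0.1335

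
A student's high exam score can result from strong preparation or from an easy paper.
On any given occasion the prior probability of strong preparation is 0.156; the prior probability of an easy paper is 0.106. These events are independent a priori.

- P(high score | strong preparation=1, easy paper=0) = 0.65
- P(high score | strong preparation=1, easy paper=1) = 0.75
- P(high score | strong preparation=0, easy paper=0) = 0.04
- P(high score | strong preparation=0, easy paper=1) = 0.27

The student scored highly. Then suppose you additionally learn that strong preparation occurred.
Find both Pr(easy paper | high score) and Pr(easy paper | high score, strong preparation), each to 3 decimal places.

Numerator (weight on configurations with easy paper): 0.024155 + 0.012402 = 0.036557
Normalizer over all consistent configurations: 0.04×0.844×0.894 + 0.27×0.844×0.106 + 0.65×0.156×0.894 + 0.75×0.156×0.106 = 0.157390
Posterior = 0.036557 / 0.157390 ≈ 0.232

Now also conditioning on strong preparation=true:
P(high score | strong preparation) = 0.65·0.894 + 0.75·0.106 = 0.581100 + 0.079500 = 0.660600
Of this, 0.079500 comes from 0.75·0.106 (the easy paper=true cases).
P(easy paper | high score, strong preparation) = 0.079500 / 0.660600 ≈ 0.120
Conditioning on strong preparation lowers the posterior on easy paper: the classic explaining-away effect in a common-effect structure.

Pr(easy paper | high score) ≈ 0.232; Pr(easy paper | high score, strong preparation) ≈ 0.120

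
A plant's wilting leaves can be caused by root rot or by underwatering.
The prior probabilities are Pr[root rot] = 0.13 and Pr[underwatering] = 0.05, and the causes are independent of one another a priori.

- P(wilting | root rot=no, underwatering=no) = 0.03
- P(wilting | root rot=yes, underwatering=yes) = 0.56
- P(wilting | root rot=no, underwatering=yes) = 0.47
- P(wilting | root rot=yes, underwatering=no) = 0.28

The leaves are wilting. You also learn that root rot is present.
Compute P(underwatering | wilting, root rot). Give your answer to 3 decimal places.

P(underwatering | wilting, root rot) ≈ 0.095

Weight on underwatering=true, given the evidence: 0.56*0.05 = 0.028000
Normalizer over all consistent configurations: 0.28*0.95 + 0.56*0.05 = 0.294000
P(underwatering | wilting, root rot) = 0.028000/0.294000 ≈ 0.095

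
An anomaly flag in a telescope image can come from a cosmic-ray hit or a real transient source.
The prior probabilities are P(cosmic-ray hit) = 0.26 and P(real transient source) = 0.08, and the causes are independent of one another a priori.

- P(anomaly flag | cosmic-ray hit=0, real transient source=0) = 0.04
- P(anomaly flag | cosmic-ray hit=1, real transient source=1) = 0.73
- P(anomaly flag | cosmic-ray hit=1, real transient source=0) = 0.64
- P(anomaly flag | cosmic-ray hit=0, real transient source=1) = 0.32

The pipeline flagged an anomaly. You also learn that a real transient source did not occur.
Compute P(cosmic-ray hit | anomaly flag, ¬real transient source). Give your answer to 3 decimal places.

P(cosmic-ray hit | anomaly flag, ¬real transient source) ≈ 0.849

P(anomaly flag | ¬real transient source) = 0.04*0.74 + 0.64*0.26 = 0.029600 + 0.166400 = 0.196000
Restricting to configurations with cosmic-ray hit present: 0.64*0.26 = 0.166400.
Hence the posterior is 0.166400/0.196000 ≈ 0.849.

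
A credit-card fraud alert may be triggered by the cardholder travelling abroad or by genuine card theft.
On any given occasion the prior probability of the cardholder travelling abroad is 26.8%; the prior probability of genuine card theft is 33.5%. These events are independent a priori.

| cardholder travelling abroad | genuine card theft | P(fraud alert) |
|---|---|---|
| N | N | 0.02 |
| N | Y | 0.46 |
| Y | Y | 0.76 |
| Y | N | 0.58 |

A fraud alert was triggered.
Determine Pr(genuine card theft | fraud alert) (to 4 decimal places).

P(fraud alert) = 0.02×0.732×0.665 + 0.46×0.732×0.335 + 0.58×0.268×0.665 + 0.76×0.268×0.335 = 0.009736 + 0.112801 + 0.103368 + 0.068233 = 0.294138
The genuine card theft-present share is 0.112801 + 0.068233 = 0.181034.
Hence the posterior is 0.181034/0.294138 ≈ 0.6155.

Pr(genuine card theft | fraud alert) ≈ 0.6155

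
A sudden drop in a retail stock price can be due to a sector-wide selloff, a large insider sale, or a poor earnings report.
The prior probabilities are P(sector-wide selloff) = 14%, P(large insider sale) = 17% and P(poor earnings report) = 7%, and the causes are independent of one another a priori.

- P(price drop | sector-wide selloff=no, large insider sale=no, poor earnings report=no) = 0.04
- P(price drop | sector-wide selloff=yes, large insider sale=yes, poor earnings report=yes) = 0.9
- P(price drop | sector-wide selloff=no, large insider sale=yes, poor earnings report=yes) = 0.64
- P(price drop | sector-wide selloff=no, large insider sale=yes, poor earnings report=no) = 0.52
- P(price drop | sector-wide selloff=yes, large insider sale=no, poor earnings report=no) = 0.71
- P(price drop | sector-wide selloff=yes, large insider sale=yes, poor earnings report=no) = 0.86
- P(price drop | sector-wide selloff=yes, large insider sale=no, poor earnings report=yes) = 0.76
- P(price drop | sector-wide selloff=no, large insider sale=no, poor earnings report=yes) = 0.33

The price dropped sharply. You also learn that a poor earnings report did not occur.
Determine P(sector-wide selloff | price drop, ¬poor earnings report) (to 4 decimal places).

P(sector-wide selloff | price drop, ¬poor earnings report) ≈ 0.4961

Weight on sector-wide selloff=true, given the evidence: 0.082502 + 0.020468 = 0.102970
Denominator P(price drop | ¬poor earnings report): 0.04×0.86×0.83 + 0.52×0.86×0.17 + 0.71×0.14×0.83 + 0.86×0.14×0.17 = 0.207546
P(sector-wide selloff | price drop, ¬poor earnings report) = 0.102970/0.207546 ≈ 0.4961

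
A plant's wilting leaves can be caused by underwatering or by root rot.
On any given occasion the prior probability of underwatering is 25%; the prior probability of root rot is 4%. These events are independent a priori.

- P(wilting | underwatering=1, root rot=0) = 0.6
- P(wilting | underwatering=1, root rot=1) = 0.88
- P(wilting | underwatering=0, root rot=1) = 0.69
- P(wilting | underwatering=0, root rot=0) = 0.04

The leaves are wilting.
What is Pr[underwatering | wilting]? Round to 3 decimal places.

Sum P(wilting|·) weighted by the priors over the 4 (underwatering, root rot) configurations:
  P(wilting) = 0.04×0.75×0.96 + 0.69×0.75×0.04 + 0.6×0.25×0.96 + 0.88×0.25×0.04
        = 0.028800 + 0.020700 + 0.144000 + 0.008800 = 0.202300
The terms with underwatering present sum to 0.152800, so
  P(underwatering | wilting) = 0.152800 / 0.202300 ≈ 0.755

Pr[underwatering | wilting] ≈ 0.755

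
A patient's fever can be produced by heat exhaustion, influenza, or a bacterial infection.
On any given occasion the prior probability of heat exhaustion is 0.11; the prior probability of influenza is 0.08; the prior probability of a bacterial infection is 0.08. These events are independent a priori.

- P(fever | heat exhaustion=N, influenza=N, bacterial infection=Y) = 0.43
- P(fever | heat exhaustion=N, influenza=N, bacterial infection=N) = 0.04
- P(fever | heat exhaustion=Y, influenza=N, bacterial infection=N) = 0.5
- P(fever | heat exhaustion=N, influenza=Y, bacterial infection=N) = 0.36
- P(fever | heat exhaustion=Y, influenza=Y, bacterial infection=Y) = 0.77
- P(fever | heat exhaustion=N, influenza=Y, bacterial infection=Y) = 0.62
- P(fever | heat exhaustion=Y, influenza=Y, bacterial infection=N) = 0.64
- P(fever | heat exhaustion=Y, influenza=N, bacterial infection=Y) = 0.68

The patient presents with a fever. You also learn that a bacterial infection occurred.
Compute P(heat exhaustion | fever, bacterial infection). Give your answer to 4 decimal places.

By total probability over the 4 (heat exhaustion, influenza) configurations:
  P(fever | bacterial infection) = 0.43*0.89*0.92 + 0.62*0.89*0.08 + 0.68*0.11*0.92 + 0.77*0.11*0.08
        = 0.352084 + 0.044144 + 0.068816 + 0.006776 = 0.471820
Keeping only the heat exhaustion-present terms gives 0.075592, so
  P(heat exhaustion | fever, bacterial infection) = 0.075592 / 0.471820 ≈ 0.1602

P(heat exhaustion | fever, bacterial infection) ≈ 0.1602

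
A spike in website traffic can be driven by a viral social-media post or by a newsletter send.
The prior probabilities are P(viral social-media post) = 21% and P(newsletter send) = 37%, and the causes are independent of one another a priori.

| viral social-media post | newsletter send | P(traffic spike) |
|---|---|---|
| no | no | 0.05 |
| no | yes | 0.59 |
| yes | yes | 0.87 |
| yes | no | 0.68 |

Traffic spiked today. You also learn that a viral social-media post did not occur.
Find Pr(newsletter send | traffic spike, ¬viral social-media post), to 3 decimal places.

P(traffic spike | ¬viral social-media post) = 0.05×0.63 + 0.59×0.37 = 0.031500 + 0.218300 = 0.249800
Restricting to configurations with newsletter send present: 0.59×0.37 = 0.218300.
So P(newsletter send | traffic spike, ¬viral social-media post) = 0.218300/0.249800 ≈ 0.874.

Pr(newsletter send | traffic spike, ¬viral social-media post) ≈ 0.874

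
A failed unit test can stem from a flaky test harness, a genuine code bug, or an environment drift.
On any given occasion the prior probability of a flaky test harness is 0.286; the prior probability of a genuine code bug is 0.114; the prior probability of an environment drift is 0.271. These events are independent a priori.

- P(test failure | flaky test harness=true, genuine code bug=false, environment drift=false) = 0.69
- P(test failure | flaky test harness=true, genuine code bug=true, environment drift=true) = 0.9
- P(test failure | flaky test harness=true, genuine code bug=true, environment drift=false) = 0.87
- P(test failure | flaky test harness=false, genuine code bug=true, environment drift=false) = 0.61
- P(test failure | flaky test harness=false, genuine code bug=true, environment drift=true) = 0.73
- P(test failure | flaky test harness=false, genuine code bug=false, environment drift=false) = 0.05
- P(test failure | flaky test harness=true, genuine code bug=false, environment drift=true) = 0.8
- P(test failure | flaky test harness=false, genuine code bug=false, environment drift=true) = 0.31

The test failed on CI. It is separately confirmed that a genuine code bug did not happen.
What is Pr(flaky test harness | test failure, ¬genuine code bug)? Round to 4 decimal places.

Numerator (weight on configurations with flaky test harness): 0.143861 + 0.062005 = 0.205866
Normalizer over all consistent configurations: 0.05·0.714·0.729 + 0.31·0.714·0.271 + 0.69·0.286·0.729 + 0.8·0.286·0.271 = 0.291874
Posterior = 0.205866 / 0.291874 ≈ 0.7053

Pr(flaky test harness | test failure, ¬genuine code bug) ≈ 0.7053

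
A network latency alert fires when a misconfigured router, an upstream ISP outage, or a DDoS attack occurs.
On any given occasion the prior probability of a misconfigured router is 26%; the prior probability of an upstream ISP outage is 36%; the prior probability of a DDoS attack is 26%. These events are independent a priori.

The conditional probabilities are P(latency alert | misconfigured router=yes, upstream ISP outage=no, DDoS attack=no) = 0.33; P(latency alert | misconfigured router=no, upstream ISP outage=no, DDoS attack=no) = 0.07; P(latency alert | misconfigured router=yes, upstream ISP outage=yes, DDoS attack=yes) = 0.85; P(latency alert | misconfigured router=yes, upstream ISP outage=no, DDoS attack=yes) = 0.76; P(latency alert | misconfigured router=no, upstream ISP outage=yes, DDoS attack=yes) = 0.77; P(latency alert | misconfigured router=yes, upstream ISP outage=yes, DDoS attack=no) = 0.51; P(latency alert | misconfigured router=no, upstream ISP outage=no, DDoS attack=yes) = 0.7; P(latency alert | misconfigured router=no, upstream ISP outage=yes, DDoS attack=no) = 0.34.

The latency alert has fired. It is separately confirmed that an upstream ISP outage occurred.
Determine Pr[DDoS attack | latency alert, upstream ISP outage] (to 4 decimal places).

P(latency alert | upstream ISP outage) = 0.34×0.74×0.74 + 0.77×0.74×0.26 + 0.51×0.26×0.74 + 0.85×0.26×0.26 = 0.186184 + 0.148148 + 0.098124 + 0.057460 = 0.489916
Restricting to configurations with DDoS attack present: 0.148148 + 0.057460 = 0.205608.
P(DDoS attack | latency alert, upstream ISP outage) = 0.205608 / 0.489916 ≈ 0.4197

Pr[DDoS attack | latency alert, upstream ISP outage] ≈ 0.4197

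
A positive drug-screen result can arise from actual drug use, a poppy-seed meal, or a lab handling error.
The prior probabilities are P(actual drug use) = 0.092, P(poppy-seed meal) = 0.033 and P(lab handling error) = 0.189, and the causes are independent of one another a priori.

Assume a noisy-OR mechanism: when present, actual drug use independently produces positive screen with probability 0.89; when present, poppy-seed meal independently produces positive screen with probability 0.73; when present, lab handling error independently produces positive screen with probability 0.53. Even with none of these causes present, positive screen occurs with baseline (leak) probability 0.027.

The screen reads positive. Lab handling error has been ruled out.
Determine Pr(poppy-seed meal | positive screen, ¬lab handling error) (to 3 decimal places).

Under noisy-OR, P(positive screen | causes) = 1 − (1−0.027)·∏(1−qᵢ) over the active causes.
P(positive screen | ¬lab handling error) = 0.027*0.908*0.967 + 0.73729*0.908*0.033 + 0.89297*0.092*0.967 + 0.971102*0.092*0.033 = 0.023707 + 0.022092 + 0.079442 + 0.002948 = 0.128189
Restricting to configurations with poppy-seed meal present: 0.022092 + 0.002948 = 0.025040.
P(poppy-seed meal | positive screen, ¬lab handling error) = 0.025040 / 0.128189 ≈ 0.195

Pr(poppy-seed meal | positive screen, ¬lab handling error) ≈ 0.195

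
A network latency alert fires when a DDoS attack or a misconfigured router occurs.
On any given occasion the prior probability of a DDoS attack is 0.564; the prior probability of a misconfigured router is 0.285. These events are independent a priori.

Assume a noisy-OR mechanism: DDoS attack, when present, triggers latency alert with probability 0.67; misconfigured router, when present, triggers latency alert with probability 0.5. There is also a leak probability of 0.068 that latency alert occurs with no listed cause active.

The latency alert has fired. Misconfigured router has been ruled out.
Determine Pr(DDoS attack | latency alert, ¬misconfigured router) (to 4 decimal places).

Under noisy-OR, P(latency alert | causes) = 1 − (1−0.068)·∏(1−qᵢ) over the active causes.
P(latency alert | ¬misconfigured router) = 0.068×0.436 + 0.69244×0.564 = 0.029648 + 0.390536 = 0.420184
The DDoS attack-present share is 0.69244×0.564 = 0.390536.
Hence the posterior is 0.390536/0.420184 ≈ 0.9294.

Pr(DDoS attack | latency alert, ¬misconfigured router) ≈ 0.9294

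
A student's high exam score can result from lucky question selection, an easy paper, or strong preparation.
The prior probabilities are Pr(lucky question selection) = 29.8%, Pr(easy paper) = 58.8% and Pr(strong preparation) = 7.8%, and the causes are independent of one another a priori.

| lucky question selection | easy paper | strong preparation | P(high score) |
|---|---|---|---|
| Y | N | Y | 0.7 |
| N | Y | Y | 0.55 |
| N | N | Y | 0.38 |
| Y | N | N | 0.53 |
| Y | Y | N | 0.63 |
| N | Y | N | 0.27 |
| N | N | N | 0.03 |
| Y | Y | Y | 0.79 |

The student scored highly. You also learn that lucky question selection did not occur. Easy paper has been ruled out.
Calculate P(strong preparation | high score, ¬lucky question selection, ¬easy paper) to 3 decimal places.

Sum P(high score|·) weighted by the priors over both values of strong preparation:
  P(high score | ¬lucky question selection, ¬easy paper) = 0.03×0.922 + 0.38×0.078
        = 0.027660 + 0.029640 = 0.057300
Configurations with strong preparation contribute 0.029640, so
  P(strong preparation | high score, ¬lucky question selection, ¬easy paper) = 0.029640 / 0.057300 ≈ 0.517

P(strong preparation | high score, ¬lucky question selection, ¬easy paper) ≈ 0.517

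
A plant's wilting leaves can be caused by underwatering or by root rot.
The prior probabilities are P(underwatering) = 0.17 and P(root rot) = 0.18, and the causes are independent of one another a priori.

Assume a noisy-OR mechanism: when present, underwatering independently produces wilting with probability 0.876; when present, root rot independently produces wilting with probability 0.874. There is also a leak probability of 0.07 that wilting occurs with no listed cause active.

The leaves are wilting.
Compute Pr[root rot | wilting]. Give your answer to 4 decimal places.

Under noisy-OR, P(wilting | causes) = 1 − (1−0.07)·∏(1−qᵢ) over the active causes.
By total probability over the 4 (underwatering, root rot) configurations:
  P(wilting) = 0.07×0.83×0.82 + 0.88282×0.83×0.18 + 0.88468×0.17×0.82 + 0.98547×0.17×0.18
        = 0.047642 + 0.131893 + 0.123324 + 0.030155 = 0.333014
Configurations with root rot contribute 0.162048, so
  P(root rot | wilting) = 0.162048 / 0.333014 ≈ 0.4866

Pr[root rot | wilting] ≈ 0.4866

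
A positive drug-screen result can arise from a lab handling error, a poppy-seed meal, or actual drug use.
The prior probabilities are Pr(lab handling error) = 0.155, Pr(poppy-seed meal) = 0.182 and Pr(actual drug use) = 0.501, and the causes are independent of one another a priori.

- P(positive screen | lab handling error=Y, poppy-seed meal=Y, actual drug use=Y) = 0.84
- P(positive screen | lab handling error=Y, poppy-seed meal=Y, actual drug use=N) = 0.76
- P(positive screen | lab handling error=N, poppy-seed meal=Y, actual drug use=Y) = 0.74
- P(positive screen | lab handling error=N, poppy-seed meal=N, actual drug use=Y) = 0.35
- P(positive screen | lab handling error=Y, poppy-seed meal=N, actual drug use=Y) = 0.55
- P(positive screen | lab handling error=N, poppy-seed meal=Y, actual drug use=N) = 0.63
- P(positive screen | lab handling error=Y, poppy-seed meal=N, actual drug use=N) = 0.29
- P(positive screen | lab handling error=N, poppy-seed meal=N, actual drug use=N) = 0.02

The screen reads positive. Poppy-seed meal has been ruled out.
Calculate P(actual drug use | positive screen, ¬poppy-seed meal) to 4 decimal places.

By total probability over the 4 (lab handling error, actual drug use) configurations:
  P(positive screen | ¬poppy-seed meal) = 0.02*0.845*0.499 + 0.35*0.845*0.501 + 0.29*0.155*0.499 + 0.55*0.155*0.501
        = 0.008433 + 0.148171 + 0.022430 + 0.042710 = 0.221744
Keeping only the actual drug use-present terms gives 0.190881, so
  P(actual drug use | positive screen, ¬poppy-seed meal) = 0.190881 / 0.221744 ≈ 0.8608

P(actual drug use | positive screen, ¬poppy-seed meal) ≈ 0.8608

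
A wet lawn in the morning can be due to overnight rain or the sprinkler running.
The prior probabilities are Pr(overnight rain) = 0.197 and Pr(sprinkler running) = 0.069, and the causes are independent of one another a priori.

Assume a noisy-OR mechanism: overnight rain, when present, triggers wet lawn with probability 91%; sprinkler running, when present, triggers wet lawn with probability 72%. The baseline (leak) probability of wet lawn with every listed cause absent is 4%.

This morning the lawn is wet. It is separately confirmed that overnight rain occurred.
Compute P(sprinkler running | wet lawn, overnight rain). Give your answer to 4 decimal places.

Under noisy-OR, P(wet lawn | causes) = 1 − (1−0.04)·∏(1−qᵢ) over the active causes.
Numerator (weight on configurations with sprinkler running): 0.975808·0.069 = 0.067331
Denominator P(wet lawn | overnight rain): 0.9136·0.931 + 0.975808·0.069 = 0.917893
P(sprinkler running | wet lawn, overnight rain) = 0.067331/0.917893 ≈ 0.0734

P(sprinkler running | wet lawn, overnight rain) ≈ 0.0734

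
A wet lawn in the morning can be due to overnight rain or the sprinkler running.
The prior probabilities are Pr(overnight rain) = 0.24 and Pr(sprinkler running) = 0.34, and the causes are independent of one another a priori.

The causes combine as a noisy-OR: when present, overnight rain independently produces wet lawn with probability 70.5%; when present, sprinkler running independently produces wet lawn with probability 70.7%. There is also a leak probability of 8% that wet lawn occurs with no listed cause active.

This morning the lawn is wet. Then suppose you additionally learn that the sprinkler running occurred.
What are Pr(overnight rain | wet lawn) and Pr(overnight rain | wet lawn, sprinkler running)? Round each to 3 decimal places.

Pr(overnight rain | wet lawn) ≈ 0.454; Pr(overnight rain | wet lawn, sprinkler running) ≈ 0.285

Under noisy-OR, P(wet lawn | causes) = 1 − (1−0.08)·∏(1−qᵢ) over the active causes.
P(wet lawn) = 0.08·0.76·0.66 + 0.73044·0.76·0.34 + 0.7286·0.24·0.66 + 0.92048·0.24·0.34 = 0.040128 + 0.188746 + 0.115410 + 0.075111 = 0.419395
Of this, 0.190521 comes from 0.115410 + 0.075111 (the overnight rain=true cases).
Hence the posterior is 0.190521/0.419395 ≈ 0.454.

With the extra evidence:
Numerator (weight on configurations with overnight rain): 0.92048*0.24 = 0.220915
Normalizer over all consistent configurations: 0.73044*0.76 + 0.92048*0.24 = 0.776049
Posterior = 0.220915 / 0.776049 ≈ 0.285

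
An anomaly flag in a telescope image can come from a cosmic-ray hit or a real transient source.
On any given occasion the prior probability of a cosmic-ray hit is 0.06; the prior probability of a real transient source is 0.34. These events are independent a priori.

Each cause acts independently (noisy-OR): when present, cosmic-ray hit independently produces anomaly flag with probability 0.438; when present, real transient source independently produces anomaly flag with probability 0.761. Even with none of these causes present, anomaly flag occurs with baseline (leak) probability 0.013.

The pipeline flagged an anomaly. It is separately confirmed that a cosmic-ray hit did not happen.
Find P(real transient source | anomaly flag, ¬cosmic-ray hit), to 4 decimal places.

Under noisy-OR, P(anomaly flag | causes) = 1 − (1−0.013)·∏(1−qᵢ) over the active causes.
For the numerator, keep only real transient source=true terms: 0.764107×0.34 = 0.259796
The normalizing constant is 0.013×0.66 + 0.764107×0.34 = 0.268376
P(real transient source | anomaly flag, ¬cosmic-ray hit) = 0.259796/0.268376 ≈ 0.9680

P(real transient source | anomaly flag, ¬cosmic-ray hit) ≈ 0.9680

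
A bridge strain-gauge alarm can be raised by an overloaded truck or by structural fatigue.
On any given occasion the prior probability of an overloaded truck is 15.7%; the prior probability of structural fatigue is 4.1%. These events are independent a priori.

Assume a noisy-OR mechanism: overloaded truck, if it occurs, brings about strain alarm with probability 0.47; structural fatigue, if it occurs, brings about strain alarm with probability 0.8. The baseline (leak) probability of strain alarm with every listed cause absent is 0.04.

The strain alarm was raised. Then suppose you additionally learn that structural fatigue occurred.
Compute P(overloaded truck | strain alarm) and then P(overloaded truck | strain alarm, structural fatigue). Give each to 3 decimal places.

Under noisy-OR, P(strain alarm | causes) = 1 − (1−0.04)·∏(1−qᵢ) over the active causes.
P(strain alarm) = 0.04*0.843*0.959 + 0.808*0.843*0.041 + 0.4912*0.157*0.959 + 0.89824*0.157*0.041 = 0.032337 + 0.027927 + 0.073957 + 0.005782 = 0.140003
Restricting to configurations with overloaded truck present: 0.073957 + 0.005782 = 0.079739.
Hence the posterior is 0.079739/0.140003 ≈ 0.570.

Now also conditioning on structural fatigue=true:
Numerator (weight on configurations with overloaded truck): 0.89824×0.157 = 0.141024
The normalizing constant is 0.808×0.843 + 0.89824×0.157 = 0.822168
Posterior = 0.141024 / 0.822168 ≈ 0.172

P(overloaded truck | strain alarm) ≈ 0.570; P(overloaded truck | strain alarm, structural fatigue) ≈ 0.172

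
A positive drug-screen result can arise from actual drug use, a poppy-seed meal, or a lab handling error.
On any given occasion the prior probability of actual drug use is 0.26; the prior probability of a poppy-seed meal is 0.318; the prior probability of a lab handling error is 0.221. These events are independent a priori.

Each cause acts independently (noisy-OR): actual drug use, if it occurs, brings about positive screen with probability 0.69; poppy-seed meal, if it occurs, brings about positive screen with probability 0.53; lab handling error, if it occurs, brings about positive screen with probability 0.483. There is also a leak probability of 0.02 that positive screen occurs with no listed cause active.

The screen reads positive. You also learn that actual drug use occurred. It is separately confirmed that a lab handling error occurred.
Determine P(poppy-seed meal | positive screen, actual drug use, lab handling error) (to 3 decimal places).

P(poppy-seed meal | positive screen, actual drug use, lab handling error) ≈ 0.339

Under noisy-OR, P(positive screen | causes) = 1 − (1−0.02)·∏(1−qᵢ) over the active causes.
Weight on poppy-seed meal=true, given the evidence: 0.92618·0.318 = 0.294525
Normalizer over all consistent configurations: 0.842935·0.682 + 0.92618·0.318 = 0.869407
P(poppy-seed meal | positive screen, actual drug use, lab handling error) = 0.294525/0.869407 ≈ 0.339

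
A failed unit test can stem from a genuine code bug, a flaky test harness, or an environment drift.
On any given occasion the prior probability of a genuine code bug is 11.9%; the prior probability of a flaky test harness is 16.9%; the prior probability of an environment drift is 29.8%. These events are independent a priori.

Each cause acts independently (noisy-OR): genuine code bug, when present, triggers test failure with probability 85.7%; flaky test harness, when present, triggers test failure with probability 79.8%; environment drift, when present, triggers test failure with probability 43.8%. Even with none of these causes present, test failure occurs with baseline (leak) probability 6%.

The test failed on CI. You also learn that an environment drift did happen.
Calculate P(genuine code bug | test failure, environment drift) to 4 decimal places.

P(genuine code bug | test failure, environment drift) ≈ 0.1886

Under noisy-OR, P(test failure | causes) = 1 − (1−0.06)·∏(1−qᵢ) over the active causes.
Sum P(test failure|·) weighted by the priors over the 4 (genuine code bug, flaky test harness) configurations:
  P(test failure | environment drift) = 0.47172*0.881*0.831 + 0.893287*0.881*0.169 + 0.924456*0.119*0.831 + 0.98474*0.119*0.169
        = 0.345351 + 0.133001 + 0.091419 + 0.019804 = 0.589575
Keeping only the genuine code bug-present terms gives 0.111223, so
  P(genuine code bug | test failure, environment drift) = 0.111223 / 0.589575 ≈ 0.1886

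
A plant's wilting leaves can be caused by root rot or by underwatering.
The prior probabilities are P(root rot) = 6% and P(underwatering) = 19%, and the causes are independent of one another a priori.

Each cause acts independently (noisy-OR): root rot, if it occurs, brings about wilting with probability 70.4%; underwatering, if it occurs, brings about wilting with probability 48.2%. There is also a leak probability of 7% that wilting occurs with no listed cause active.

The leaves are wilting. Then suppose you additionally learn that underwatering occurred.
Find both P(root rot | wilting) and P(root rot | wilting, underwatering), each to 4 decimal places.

P(root rot | wilting) ≈ 0.2358; P(root rot | wilting, underwatering) ≈ 0.0955

Under noisy-OR, P(wilting | causes) = 1 − (1−0.07)·∏(1−qᵢ) over the active causes.
Numerator (weight on configurations with root rot): 0.035221 + 0.009774 = 0.044995
The normalizing constant is 0.07·0.94·0.81 + 0.51826·0.94·0.19 + 0.72472·0.06·0.81 + 0.857405·0.06·0.19 = 0.190854
P(root rot | wilting) = 0.044995/0.190854 ≈ 0.2358

Now condition on the additional information:
P(wilting | underwatering) = 0.51826*0.94 + 0.857405*0.06 = 0.487164 + 0.051444 = 0.538608
Restricting to configurations with root rot present: 0.857405*0.06 = 0.051444.
So P(root rot | wilting, underwatering) = 0.051444/0.538608 ≈ 0.0955.
— underwatering explains away the evidence for root rot.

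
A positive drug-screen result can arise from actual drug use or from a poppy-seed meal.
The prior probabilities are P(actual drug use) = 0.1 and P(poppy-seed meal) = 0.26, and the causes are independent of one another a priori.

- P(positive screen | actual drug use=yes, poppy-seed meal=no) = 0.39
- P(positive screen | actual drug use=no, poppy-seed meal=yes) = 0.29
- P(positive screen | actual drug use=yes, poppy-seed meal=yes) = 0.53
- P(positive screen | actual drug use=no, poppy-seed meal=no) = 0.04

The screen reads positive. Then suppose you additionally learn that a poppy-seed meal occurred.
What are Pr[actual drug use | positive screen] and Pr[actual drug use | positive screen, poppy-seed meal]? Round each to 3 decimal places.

For the numerator, keep only actual drug use=true terms: 0.028860 + 0.013780 = 0.042640
Normalizer over all consistent configurations: 0.04·0.9·0.74 + 0.29·0.9·0.26 + 0.39·0.1·0.74 + 0.53·0.1·0.26 = 0.137140
P(actual drug use | positive screen) = 0.042640/0.137140 ≈ 0.311

Now also conditioning on poppy-seed meal=true:
P(positive screen | poppy-seed meal) = 0.29×0.9 + 0.53×0.1 = 0.261000 + 0.053000 = 0.314000
The actual drug use-present share is 0.53×0.1 = 0.053000.
Hence the posterior is 0.053000/0.314000 ≈ 0.169.
This is intercausal reasoning (explaining away): once poppy-seed meal accounts for the positive screen, actual drug use becomes less likely.

Pr[actual drug use | positive screen] ≈ 0.311; Pr[actual drug use | positive screen, poppy-seed meal] ≈ 0.169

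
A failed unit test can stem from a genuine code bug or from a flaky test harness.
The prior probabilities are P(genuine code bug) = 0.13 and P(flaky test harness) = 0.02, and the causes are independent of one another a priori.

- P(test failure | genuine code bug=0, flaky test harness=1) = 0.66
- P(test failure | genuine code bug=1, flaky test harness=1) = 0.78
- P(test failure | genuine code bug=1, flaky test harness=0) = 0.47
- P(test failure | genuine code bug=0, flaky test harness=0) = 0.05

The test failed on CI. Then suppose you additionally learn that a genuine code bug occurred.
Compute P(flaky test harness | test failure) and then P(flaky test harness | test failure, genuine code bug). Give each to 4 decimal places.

Enumerate the 4 (genuine code bug, flaky test harness) configurations and weight by the priors:
  P(test failure) = 0.05·0.87·0.98 + 0.66·0.87·0.02 + 0.47·0.13·0.98 + 0.78·0.13·0.02
        = 0.042630 + 0.011484 + 0.059878 + 0.002028 = 0.116020
Configurations with flaky test harness contribute 0.013512, so
  P(flaky test harness | test failure) = 0.013512 / 0.116020 ≈ 0.1165

With the extra evidence:
P(test failure | genuine code bug) = 0.47·0.98 + 0.78·0.02 = 0.460600 + 0.015600 = 0.476200
The flaky test harness-present share is 0.78·0.02 = 0.015600.
P(flaky test harness | test failure, genuine code bug) = 0.015600 / 0.476200 ≈ 0.0328
Conditioning on genuine code bug lowers the posterior on flaky test harness: the classic explaining-away effect in a common-effect structure.

P(flaky test harness | test failure) ≈ 0.1165; P(flaky test harness | test failure, genuine code bug) ≈ 0.0328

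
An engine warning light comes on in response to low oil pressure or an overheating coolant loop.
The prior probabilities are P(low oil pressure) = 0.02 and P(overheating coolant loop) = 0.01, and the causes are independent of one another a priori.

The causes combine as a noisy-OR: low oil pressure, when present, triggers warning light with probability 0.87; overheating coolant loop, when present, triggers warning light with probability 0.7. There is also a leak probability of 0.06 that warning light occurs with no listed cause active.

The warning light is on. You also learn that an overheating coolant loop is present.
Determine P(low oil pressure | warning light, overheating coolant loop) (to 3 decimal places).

P(low oil pressure | warning light, overheating coolant loop) ≈ 0.027

Under noisy-OR, P(warning light | causes) = 1 − (1−0.06)·∏(1−qᵢ) over the active causes.
P(warning light | overheating coolant loop) = 0.718*0.98 + 0.96334*0.02 = 0.703640 + 0.019267 = 0.722907
The low oil pressure-present share is 0.96334*0.02 = 0.019267.
So P(low oil pressure | warning light, overheating coolant loop) = 0.019267/0.722907 ≈ 0.027.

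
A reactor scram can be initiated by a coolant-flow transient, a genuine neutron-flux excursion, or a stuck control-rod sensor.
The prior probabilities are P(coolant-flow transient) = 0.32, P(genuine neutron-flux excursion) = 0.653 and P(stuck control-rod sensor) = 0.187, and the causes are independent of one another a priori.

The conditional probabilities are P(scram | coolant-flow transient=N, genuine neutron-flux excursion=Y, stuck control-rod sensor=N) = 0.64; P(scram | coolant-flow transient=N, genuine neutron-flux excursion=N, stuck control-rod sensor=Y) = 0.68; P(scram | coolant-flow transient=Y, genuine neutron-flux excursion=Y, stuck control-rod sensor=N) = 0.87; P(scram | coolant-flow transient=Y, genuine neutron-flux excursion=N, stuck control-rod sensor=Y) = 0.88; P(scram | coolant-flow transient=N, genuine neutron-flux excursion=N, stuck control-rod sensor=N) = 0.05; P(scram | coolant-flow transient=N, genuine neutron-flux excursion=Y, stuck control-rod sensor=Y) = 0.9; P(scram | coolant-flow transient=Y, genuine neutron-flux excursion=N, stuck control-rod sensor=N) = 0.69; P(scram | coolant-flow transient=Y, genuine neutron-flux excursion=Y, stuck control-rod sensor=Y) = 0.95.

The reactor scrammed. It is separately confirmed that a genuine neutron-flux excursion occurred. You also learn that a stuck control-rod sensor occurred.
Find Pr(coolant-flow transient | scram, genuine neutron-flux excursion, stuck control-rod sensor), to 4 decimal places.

Pr(coolant-flow transient | scram, genuine neutron-flux excursion, stuck control-rod sensor) ≈ 0.3319

P(scram | genuine neutron-flux excursion, stuck control-rod sensor) = 0.9*0.68 + 0.95*0.32 = 0.612000 + 0.304000 = 0.916000
Of this, 0.304000 comes from 0.95*0.32 (the coolant-flow transient=true cases).
So P(coolant-flow transient | scram, genuine neutron-flux excursion, stuck control-rod sensor) = 0.304000/0.916000 ≈ 0.3319.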